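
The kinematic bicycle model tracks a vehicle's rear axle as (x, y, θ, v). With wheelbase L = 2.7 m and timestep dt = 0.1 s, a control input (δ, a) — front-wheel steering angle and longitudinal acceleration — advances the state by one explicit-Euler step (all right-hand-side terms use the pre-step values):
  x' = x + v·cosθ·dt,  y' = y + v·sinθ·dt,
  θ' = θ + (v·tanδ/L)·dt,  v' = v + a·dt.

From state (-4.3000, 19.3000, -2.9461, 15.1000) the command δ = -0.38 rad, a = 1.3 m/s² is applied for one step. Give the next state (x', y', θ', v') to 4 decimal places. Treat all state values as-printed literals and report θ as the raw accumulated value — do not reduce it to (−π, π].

x' = -4.3000 + 15.1000·cos(-2.9461)·0.1 = -5.7812
y' = 19.3000 + 15.1000·sin(-2.9461)·0.1 = 19.0067
θ' = -2.9461 + (15.1000/2.7)·tan(-0.38)·0.1 = -3.1695
v' = 15.1000 + 1.3000·0.1 = 15.2300

(-5.7812, 19.0067, -3.1695, 15.2300)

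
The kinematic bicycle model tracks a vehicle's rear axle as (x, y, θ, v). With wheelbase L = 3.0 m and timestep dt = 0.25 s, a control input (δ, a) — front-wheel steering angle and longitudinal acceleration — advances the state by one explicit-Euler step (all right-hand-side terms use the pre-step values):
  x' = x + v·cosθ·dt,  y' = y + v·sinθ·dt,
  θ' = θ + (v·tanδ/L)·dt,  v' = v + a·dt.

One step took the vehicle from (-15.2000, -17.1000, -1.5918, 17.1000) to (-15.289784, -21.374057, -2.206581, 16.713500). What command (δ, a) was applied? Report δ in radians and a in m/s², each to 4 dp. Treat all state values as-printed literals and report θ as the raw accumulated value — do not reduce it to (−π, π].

δ = -0.4073, a = -1.5460

a = (v'−v)/dt = (-0.386500)/0.25 = -1.5460
Δθ = θ'−θ = -0.614781;  (v·dt/L) = 17.1000·0.25/3.0 = 1.425000
tan δ = Δθ·L/(v·dt) = -0.431425  →  δ = -0.4073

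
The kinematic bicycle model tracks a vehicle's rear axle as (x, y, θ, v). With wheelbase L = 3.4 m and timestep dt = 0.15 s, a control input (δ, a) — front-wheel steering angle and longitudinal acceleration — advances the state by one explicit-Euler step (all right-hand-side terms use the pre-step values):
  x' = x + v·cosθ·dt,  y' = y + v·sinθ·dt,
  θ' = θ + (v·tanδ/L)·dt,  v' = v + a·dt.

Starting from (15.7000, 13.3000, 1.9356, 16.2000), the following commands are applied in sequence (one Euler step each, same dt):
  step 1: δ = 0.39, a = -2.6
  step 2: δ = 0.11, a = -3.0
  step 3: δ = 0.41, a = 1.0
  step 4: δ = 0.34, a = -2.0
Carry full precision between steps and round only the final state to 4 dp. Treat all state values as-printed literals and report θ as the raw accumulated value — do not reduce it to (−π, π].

(9.8409, 20.3513, 2.8430, 15.2100)

after step 1 (δ=0.39, a=-2.6): (14.833059, 15.570091, 2.229383, 15.810000)
after step 2 (δ=0.11, a=-3.0): (13.381701, 17.445610, 2.306419, 15.360000)
after step 3 (δ=0.41, a=1.0): (11.835604, 19.153825, 2.600946, 15.510000)
after step 4 (δ=0.34, a=-2.0): (9.840918, 20.351253, 2.842996, 15.210000)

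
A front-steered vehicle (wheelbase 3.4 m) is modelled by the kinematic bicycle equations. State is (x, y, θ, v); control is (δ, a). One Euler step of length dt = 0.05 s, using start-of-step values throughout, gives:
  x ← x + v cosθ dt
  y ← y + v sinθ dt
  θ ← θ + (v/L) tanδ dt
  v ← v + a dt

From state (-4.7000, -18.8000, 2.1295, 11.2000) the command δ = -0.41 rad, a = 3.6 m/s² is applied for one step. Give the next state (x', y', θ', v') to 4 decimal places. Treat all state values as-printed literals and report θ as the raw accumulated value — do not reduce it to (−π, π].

x' = -4.7000 + 11.2000·cos(2.1295)·0.05 = -4.9968
y' = -18.8000 + 11.2000·sin(2.1295)·0.05 = -18.3252
θ' = 2.1295 + (11.2000/3.4)·tan(-0.41)·0.05 = 2.0579
v' = 11.2000 + 3.6000·0.05 = 11.3800

(-4.9968, -18.3252, 2.0579, 11.3800)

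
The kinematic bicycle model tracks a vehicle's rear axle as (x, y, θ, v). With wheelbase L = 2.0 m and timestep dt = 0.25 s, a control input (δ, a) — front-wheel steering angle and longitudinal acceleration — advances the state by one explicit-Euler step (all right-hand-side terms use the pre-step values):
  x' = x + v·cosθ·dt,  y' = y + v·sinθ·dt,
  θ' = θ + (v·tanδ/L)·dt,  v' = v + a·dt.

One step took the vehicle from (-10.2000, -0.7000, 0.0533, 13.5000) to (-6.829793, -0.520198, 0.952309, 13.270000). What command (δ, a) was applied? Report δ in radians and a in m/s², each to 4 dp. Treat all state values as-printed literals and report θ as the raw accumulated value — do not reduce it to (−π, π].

δ = 0.4895, a = -0.9200

a = (v'−v)/dt = (-0.230000)/0.25 = -0.9200
Δθ = θ'−θ = 0.899009;  (v·dt/L) = 13.5000·0.25/2.0 = 1.687500
tan δ = Δθ·L/(v·dt) = 0.532746  →  δ = 0.4895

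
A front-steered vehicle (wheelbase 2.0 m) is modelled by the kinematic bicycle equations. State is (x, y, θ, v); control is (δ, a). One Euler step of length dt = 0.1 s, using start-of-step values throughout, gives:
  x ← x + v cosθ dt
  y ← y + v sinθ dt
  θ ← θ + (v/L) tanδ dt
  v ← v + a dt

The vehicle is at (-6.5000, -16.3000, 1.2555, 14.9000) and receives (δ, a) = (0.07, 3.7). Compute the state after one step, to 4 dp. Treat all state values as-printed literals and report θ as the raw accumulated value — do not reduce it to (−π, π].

(-6.0380, -14.8835, 1.3077, 15.2700)

x' = -6.5000 + 14.9000·cos(1.2555)·0.1 = -6.0380
y' = -16.3000 + 14.9000·sin(1.2555)·0.1 = -14.8835
θ' = 1.2555 + (14.9000/2.0)·tan(0.07)·0.1 = 1.3077
v' = 14.9000 + 3.7000·0.1 = 15.2700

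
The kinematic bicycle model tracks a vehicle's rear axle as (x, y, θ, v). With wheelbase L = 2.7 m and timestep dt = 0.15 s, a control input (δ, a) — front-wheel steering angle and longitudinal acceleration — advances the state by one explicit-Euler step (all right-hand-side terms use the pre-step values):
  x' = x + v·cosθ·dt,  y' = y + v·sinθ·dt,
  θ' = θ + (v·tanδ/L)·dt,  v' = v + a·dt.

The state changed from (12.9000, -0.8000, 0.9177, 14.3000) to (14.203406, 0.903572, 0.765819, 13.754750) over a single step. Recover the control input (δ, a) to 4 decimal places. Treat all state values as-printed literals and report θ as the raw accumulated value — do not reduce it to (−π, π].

δ = -0.1889, a = -3.6350

a = (v'−v)/dt = (-0.545250)/0.15 = -3.6350
Δθ = θ'−θ = -0.151881;  (v·dt/L) = 14.3000·0.15/2.7 = 0.794444
tan δ = Δθ·L/(v·dt) = -0.191179  →  δ = -0.1889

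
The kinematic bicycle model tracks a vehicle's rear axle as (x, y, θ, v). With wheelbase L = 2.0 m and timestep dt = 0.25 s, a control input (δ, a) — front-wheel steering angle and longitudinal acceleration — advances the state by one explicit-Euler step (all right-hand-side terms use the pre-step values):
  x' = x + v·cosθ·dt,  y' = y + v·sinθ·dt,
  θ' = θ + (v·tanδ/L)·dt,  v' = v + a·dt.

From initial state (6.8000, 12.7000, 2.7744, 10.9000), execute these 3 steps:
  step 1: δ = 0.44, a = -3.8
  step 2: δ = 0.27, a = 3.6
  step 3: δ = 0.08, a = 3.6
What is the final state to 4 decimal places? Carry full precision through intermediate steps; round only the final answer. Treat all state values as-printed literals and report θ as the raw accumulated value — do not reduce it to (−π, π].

(-0.3480, 11.4319, 3.8688, 11.7500)

after step 1 (δ=0.44, a=-3.8): (4.256652, 13.678266, 3.415838, 9.950000)
after step 2 (δ=0.27, a=3.6): (1.862110, 13.004599, 3.760056, 10.850000)
after step 3 (δ=0.08, a=3.6): (-0.347954, 11.431934, 3.868788, 11.750000)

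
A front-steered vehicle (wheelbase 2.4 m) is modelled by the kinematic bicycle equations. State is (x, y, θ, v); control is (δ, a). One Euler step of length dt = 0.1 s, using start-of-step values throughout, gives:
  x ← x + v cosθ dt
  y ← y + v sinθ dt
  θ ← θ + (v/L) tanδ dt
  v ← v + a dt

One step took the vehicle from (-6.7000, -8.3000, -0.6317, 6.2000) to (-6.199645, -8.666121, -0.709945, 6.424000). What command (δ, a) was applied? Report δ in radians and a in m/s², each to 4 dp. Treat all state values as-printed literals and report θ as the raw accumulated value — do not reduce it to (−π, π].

δ = -0.2941, a = 2.2400

a = (v'−v)/dt = (0.224000)/0.1 = 2.2400
Δθ = θ'−θ = -0.078245;  (v·dt/L) = 6.2000·0.1/2.4 = 0.258333
tan δ = Δθ·L/(v·dt) = -0.302884  →  δ = -0.2941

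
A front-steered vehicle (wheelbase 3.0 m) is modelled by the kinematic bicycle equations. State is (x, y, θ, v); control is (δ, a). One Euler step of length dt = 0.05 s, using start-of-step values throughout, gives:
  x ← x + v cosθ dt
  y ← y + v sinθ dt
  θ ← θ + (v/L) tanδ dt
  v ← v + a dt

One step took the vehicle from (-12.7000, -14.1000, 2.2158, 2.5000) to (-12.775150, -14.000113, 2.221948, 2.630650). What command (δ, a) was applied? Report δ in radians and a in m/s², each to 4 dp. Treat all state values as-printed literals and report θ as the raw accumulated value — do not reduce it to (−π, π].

δ = 0.1465, a = 2.6130

a = (v'−v)/dt = (0.130650)/0.05 = 2.6130
Δθ = θ'−θ = 0.006148;  (v·dt/L) = 2.5000·0.05/3.0 = 0.041667
tan δ = Δθ·L/(v·dt) = 0.147552  →  δ = 0.1465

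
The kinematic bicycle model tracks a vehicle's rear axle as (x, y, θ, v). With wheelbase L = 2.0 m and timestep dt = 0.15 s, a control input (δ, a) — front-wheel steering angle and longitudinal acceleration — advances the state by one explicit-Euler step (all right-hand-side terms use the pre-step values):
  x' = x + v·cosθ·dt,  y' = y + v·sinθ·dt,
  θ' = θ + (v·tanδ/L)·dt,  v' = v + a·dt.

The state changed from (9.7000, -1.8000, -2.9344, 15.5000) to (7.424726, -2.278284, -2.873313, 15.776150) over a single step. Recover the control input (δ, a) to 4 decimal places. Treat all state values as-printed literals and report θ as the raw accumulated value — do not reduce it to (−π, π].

δ = 0.0525, a = 1.8410

a = (v'−v)/dt = (0.276150)/0.15 = 1.8410
Δθ = θ'−θ = 0.061087;  (v·dt/L) = 15.5000·0.15/2.0 = 1.162500
tan δ = Δθ·L/(v·dt) = 0.052548  →  δ = 0.0525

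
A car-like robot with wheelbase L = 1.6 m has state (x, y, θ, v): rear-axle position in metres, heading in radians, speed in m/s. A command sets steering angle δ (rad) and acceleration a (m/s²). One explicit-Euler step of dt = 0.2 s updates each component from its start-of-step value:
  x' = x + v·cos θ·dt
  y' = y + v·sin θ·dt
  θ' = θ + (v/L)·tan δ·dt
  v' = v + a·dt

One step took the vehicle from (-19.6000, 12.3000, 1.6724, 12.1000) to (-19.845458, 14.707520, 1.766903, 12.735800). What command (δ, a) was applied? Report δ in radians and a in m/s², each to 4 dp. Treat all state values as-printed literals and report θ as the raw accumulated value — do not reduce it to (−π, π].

a = (v'−v)/dt = (0.635800)/0.2 = 3.1790
Δθ = θ'−θ = 0.094503;  (v·dt/L) = 12.1000·0.2/1.6 = 1.512500
tan δ = Δθ·L/(v·dt) = 0.062481  →  δ = 0.0624

δ = 0.0624, a = 3.1790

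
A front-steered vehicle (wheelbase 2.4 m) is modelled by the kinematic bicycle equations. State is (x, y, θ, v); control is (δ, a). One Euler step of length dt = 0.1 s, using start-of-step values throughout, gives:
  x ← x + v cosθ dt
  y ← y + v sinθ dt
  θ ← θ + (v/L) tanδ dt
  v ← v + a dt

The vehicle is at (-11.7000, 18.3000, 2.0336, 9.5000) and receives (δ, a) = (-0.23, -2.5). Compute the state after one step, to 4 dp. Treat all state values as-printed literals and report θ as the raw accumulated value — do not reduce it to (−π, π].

x' = -11.7000 + 9.5000·cos(2.0336)·0.1 = -12.1241
y' = 18.3000 + 9.5000·sin(2.0336)·0.1 = 19.1501
θ' = 2.0336 + (9.5000/2.4)·tan(-0.23)·0.1 = 1.9409
v' = 9.5000 − 2.5000·0.1 = 9.2500

(-12.1241, 19.1501, 1.9409, 9.2500)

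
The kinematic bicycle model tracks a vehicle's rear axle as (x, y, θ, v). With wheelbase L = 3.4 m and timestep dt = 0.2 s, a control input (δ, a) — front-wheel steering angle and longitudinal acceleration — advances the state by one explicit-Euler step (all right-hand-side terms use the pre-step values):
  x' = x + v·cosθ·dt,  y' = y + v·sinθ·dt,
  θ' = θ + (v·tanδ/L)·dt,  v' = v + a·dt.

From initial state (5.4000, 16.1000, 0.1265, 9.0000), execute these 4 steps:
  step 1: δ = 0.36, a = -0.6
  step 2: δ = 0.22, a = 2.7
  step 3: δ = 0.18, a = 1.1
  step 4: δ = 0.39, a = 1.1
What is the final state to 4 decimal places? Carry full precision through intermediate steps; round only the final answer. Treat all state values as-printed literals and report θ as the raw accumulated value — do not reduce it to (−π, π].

(12.2210, 18.6992, 0.7765, 9.8600)

after step 1 (δ=0.36, a=-0.6): (7.185617, 16.327093, 0.325772, 8.880000)
after step 2 (δ=0.22, a=2.7): (8.868207, 16.895485, 0.442580, 9.420000)
after step 3 (δ=0.18, a=1.1): (10.570682, 17.702351, 0.543413, 9.640000)
after step 4 (δ=0.39, a=1.1): (12.220952, 18.699243, 0.776505, 9.860000)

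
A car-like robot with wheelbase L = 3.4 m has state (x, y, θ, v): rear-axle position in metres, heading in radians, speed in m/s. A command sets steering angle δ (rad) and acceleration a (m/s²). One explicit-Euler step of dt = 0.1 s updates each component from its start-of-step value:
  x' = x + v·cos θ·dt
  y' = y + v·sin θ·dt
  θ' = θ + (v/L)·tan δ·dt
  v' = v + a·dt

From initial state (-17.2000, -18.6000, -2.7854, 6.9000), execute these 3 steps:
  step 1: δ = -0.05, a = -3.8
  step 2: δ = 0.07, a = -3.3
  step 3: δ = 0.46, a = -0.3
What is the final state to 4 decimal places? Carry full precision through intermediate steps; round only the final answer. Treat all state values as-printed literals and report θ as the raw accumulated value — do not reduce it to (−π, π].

after step 1 (δ=-0.05, a=-3.8): (-17.846690, -18.840609, -2.795556, 6.520000)
after step 2 (δ=0.07, a=-3.3): (-18.460042, -19.061749, -2.782110, 6.190000)
after step 3 (δ=0.46, a=-0.3): (-19.039475, -19.279507, -2.691909, 6.160000)

(-19.0395, -19.2795, -2.6919, 6.1600)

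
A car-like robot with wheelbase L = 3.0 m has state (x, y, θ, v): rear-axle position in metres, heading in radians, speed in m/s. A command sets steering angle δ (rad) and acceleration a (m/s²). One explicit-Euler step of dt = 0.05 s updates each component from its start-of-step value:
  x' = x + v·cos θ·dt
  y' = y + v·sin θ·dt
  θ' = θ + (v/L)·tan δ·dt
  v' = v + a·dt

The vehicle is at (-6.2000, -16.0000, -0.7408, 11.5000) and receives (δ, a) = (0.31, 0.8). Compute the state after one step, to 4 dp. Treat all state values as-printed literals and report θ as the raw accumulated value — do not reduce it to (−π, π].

(-5.7757, -16.3881, -0.6794, 11.5400)

x' = -6.2000 + 11.5000·cos(-0.7408)·0.05 = -5.7757
y' = -16.0000 + 11.5000·sin(-0.7408)·0.05 = -16.3881
θ' = -0.7408 + (11.5000/3.0)·tan(0.31)·0.05 = -0.6794
v' = 11.5000 + 0.8000·0.05 = 11.5400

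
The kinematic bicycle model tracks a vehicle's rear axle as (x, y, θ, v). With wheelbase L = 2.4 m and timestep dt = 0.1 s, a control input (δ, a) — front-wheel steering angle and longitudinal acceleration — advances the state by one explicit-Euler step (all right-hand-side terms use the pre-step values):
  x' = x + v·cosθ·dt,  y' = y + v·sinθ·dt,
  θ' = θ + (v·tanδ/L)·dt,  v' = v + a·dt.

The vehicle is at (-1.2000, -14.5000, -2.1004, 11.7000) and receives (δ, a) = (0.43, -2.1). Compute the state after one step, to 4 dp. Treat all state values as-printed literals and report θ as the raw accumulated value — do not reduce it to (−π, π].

(-1.7911, -15.5097, -1.8768, 11.4900)

x' = -1.2000 + 11.7000·cos(-2.1004)·0.1 = -1.7911
y' = -14.5000 + 11.7000·sin(-2.1004)·0.1 = -15.5097
θ' = -2.1004 + (11.7000/2.4)·tan(0.43)·0.1 = -1.8768
v' = 11.7000 − 2.1000·0.1 = 11.4900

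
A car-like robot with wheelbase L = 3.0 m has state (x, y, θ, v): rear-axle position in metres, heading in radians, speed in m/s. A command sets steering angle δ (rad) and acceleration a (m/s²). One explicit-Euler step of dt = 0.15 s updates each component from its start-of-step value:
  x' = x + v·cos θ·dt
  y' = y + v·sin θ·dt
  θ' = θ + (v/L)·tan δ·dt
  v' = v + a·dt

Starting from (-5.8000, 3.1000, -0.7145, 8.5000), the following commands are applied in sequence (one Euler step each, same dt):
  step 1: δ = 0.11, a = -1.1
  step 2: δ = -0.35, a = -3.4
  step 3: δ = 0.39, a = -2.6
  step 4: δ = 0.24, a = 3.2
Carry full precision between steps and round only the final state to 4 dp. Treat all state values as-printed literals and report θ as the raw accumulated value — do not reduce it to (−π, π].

(-2.1721, -0.0501, -0.5679, 7.9150)

after step 1 (δ=0.11, a=-1.1): (-4.836838, 2.264569, -0.667561, 8.335000)
after step 2 (δ=-0.35, a=-3.4): (-3.854974, 1.490574, -0.819686, 7.825000)
after step 3 (δ=0.39, a=-2.6): (-3.053948, 0.632643, -0.658861, 7.435000)
after step 4 (δ=0.24, a=3.2): (-2.172131, -0.050131, -0.567887, 7.915000)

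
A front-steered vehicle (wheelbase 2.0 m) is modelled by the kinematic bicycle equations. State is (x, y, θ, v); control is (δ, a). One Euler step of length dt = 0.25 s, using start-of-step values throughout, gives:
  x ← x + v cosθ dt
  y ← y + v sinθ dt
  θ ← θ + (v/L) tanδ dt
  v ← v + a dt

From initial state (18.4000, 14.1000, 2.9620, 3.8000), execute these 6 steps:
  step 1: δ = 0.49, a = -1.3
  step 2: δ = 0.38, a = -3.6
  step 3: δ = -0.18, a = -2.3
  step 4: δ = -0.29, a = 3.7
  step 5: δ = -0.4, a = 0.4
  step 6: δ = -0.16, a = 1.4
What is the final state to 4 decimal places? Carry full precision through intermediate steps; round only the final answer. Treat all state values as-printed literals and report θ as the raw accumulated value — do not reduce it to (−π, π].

after step 1 (δ=0.49, a=-1.3): (17.465279, 14.269697, 3.215359, 3.475000)
after step 2 (δ=0.38, a=-3.6): (16.598892, 14.205671, 3.388854, 2.575000)
after step 3 (δ=-0.18, a=-2.3): (15.974721, 14.048113, 3.330283, 2.000000)
after step 4 (δ=-0.29, a=3.7): (15.483595, 13.954327, 3.255680, 2.925000)
after step 5 (δ=-0.4, a=0.4): (14.757099, 13.871081, 3.101096, 3.025000)
after step 6 (δ=-0.16, a=1.4): (14.001469, 13.901699, 3.040074, 3.375000)

(14.0015, 13.9017, 3.0401, 3.3750)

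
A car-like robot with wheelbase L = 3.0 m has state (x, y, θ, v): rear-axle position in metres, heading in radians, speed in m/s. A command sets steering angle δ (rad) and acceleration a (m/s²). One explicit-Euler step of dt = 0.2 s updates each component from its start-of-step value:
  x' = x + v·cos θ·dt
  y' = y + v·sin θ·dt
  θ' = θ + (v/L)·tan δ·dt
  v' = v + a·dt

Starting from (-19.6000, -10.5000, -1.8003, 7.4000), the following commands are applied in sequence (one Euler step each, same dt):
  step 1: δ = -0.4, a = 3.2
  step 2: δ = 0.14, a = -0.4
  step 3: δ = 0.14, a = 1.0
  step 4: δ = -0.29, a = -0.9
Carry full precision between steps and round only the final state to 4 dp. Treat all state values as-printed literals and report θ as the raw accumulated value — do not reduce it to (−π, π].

after step 1 (δ=-0.4, a=3.2): (-19.936691, -11.941194, -2.008878, 8.040000)
after step 2 (δ=0.14, a=-0.4): (-20.618810, -13.397345, -1.933344, 7.960000)
after step 3 (δ=0.14, a=1.0): (-21.183424, -14.885860, -1.858561, 8.160000)
after step 4 (δ=-0.29, a=-0.9): (-21.646602, -16.450753, -2.020898, 7.980000)

(-21.6466, -16.4508, -2.0209, 7.9800)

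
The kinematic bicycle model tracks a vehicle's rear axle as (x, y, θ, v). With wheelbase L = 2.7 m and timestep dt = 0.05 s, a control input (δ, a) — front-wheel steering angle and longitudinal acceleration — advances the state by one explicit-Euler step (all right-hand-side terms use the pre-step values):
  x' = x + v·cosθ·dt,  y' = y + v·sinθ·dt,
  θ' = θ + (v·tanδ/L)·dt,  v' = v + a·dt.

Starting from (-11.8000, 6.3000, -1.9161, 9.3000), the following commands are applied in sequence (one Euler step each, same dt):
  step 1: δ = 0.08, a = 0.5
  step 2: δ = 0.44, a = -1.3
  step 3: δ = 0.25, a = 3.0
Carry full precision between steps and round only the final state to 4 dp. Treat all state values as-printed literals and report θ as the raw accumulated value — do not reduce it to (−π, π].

after step 1 (δ=0.08, a=0.5): (-11.957394, 5.862448, -1.902293, 9.325000)
after step 2 (δ=0.44, a=-1.3): (-12.109139, 5.421582, -1.820996, 9.260000)
after step 3 (δ=0.25, a=3.0): (-12.223777, 4.972998, -1.777210, 9.410000)

(-12.2238, 4.9730, -1.7772, 9.4100)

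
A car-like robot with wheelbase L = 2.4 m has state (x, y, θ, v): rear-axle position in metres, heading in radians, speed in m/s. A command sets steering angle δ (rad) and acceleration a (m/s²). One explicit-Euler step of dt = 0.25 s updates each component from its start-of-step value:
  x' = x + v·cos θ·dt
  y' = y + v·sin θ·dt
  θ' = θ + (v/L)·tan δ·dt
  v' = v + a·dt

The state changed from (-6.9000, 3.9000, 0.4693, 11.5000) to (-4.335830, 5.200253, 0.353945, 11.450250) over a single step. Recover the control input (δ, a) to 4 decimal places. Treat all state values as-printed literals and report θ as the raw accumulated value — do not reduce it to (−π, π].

a = (v'−v)/dt = (-0.049750)/0.25 = -0.1990
Δθ = θ'−θ = -0.115355;  (v·dt/L) = 11.5000·0.25/2.4 = 1.197917
tan δ = Δθ·L/(v·dt) = -0.096296  →  δ = -0.0960

δ = -0.0960, a = -0.1990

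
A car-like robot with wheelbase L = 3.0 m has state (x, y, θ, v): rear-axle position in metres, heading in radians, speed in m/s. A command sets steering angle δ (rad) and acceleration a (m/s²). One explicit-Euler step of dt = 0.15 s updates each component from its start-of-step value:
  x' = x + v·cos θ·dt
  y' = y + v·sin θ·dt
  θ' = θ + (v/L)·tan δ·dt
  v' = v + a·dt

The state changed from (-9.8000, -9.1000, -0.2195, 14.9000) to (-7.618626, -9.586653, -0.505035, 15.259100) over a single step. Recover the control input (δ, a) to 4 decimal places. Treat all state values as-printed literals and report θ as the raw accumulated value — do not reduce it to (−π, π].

δ = -0.3660, a = 2.3940

a = (v'−v)/dt = (0.359100)/0.15 = 2.3940
Δθ = θ'−θ = -0.285535;  (v·dt/L) = 14.9000·0.15/3.0 = 0.745000
tan δ = Δθ·L/(v·dt) = -0.383268  →  δ = -0.3660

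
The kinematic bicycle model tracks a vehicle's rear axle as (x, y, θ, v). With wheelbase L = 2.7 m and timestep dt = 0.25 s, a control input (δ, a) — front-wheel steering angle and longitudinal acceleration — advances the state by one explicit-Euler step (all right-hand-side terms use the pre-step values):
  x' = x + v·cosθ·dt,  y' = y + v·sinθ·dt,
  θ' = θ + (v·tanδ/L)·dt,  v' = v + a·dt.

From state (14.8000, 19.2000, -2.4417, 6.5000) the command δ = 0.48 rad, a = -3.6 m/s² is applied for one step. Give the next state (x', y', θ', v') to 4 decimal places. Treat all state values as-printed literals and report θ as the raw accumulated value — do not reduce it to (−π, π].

x' = 14.8000 + 6.5000·cos(-2.4417)·0.25 = 13.5570
y' = 19.2000 + 6.5000·sin(-2.4417)·0.25 = 18.1533
θ' = -2.4417 + (6.5000/2.7)·tan(0.48)·0.25 = -2.1284
v' = 6.5000 − 3.6000·0.25 = 5.6000

(13.5570, 18.1533, -2.1284, 5.6000)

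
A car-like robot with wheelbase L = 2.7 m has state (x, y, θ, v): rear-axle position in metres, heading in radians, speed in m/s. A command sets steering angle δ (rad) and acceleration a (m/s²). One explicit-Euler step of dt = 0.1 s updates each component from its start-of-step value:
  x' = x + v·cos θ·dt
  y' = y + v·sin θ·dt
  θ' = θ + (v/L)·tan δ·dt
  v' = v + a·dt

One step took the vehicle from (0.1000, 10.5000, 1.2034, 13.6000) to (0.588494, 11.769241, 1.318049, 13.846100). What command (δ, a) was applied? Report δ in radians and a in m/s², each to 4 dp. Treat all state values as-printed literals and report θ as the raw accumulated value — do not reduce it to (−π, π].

a = (v'−v)/dt = (0.246100)/0.1 = 2.4610
Δθ = θ'−θ = 0.114649;  (v·dt/L) = 13.6000·0.1/2.7 = 0.503704
tan δ = Δθ·L/(v·dt) = 0.227612  →  δ = 0.2238

δ = 0.2238, a = 2.4610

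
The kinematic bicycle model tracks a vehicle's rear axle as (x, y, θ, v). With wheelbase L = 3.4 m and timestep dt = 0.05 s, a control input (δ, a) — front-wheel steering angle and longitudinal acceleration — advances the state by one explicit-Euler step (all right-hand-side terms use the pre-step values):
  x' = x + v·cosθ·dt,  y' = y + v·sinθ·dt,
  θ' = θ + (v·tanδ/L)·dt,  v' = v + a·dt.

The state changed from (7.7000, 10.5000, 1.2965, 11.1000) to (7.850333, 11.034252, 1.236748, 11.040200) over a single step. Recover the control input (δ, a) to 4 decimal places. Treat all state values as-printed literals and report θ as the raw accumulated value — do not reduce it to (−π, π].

a = (v'−v)/dt = (-0.059800)/0.05 = -1.1960
Δθ = θ'−θ = -0.059752;  (v·dt/L) = 11.1000·0.05/3.4 = 0.163235
tan δ = Δθ·L/(v·dt) = -0.366048  →  δ = -0.3509

δ = -0.3509, a = -1.1960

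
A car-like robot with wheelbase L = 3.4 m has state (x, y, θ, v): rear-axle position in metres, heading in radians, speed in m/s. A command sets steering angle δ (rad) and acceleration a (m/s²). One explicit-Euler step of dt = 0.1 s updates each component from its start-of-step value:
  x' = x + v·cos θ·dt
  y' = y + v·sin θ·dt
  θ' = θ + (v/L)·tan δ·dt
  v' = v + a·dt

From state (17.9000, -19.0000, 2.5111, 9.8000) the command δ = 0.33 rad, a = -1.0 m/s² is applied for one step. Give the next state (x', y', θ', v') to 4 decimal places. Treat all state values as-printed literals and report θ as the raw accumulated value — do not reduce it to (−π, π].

x' = 17.9000 + 9.8000·cos(2.5111)·0.1 = 17.1084
y' = -19.0000 + 9.8000·sin(2.5111)·0.1 = -18.4222
θ' = 2.5111 + (9.8000/3.4)·tan(0.33)·0.1 = 2.6098
v' = 9.8000 − 1.0000·0.1 = 9.7000

(17.1084, -18.4222, 2.6098, 9.7000)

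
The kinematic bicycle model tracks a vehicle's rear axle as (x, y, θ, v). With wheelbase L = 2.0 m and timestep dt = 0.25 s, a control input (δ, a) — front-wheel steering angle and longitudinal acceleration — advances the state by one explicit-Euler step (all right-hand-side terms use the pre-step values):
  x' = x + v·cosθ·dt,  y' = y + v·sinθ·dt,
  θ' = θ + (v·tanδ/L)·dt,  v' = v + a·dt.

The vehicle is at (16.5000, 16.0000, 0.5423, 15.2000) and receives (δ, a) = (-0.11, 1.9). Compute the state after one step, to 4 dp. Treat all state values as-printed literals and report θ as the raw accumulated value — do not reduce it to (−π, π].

(19.7548, 17.9612, 0.3325, 15.6750)

x' = 16.5000 + 15.2000·cos(0.5423)·0.25 = 19.7548
y' = 16.0000 + 15.2000·sin(0.5423)·0.25 = 17.9612
θ' = 0.5423 + (15.2000/2.0)·tan(-0.11)·0.25 = 0.3325
v' = 15.2000 + 1.9000·0.25 = 15.6750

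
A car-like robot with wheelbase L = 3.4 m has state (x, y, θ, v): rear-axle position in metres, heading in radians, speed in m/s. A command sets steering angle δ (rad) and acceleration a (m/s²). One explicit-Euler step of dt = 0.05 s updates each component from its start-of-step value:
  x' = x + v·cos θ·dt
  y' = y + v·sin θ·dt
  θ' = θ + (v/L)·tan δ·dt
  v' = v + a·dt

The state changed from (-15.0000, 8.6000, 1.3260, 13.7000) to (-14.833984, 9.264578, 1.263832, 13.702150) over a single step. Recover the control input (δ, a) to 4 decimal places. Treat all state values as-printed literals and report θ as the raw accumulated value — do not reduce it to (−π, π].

δ = -0.2993, a = 0.0430

a = (v'−v)/dt = (0.002150)/0.05 = 0.0430
Δθ = θ'−θ = -0.062168;  (v·dt/L) = 13.7000·0.05/3.4 = 0.201471
tan δ = Δθ·L/(v·dt) = -0.308571  →  δ = -0.2993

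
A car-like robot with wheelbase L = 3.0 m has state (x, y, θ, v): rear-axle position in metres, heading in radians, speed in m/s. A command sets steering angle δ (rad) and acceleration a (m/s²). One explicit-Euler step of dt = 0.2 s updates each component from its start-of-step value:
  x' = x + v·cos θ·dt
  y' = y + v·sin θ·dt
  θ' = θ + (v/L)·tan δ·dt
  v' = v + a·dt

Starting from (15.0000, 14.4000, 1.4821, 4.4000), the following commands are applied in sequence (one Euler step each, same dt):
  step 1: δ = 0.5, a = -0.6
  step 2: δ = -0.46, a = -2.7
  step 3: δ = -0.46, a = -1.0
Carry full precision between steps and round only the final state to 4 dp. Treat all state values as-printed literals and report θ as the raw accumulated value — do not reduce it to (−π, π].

(15.0689, 16.8765, 1.3774, 3.5400)

after step 1 (δ=0.5, a=-0.6): (15.077950, 15.276541, 1.642349, 4.280000)
after step 2 (δ=-0.46, a=-2.7): (15.016754, 16.130350, 1.500981, 3.740000)
after step 3 (δ=-0.46, a=-1.0): (15.068934, 16.876528, 1.377449, 3.540000)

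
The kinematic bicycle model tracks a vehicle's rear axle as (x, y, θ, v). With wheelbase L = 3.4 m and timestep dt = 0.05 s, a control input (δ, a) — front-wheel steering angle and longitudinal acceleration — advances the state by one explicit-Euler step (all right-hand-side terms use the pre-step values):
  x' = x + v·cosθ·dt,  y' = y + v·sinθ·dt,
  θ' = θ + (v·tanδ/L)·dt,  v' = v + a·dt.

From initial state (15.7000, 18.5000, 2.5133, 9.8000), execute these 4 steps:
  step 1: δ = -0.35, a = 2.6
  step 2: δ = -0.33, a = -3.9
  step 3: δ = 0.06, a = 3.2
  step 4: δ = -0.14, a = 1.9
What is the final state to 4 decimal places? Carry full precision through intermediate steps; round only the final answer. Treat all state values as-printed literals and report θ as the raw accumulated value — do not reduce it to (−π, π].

(14.1842, 19.7526, 2.3988, 9.9900)

after step 1 (δ=-0.35, a=2.6): (15.303574, 18.788005, 2.460693, 9.930000)
after step 2 (δ=-0.33, a=-3.9): (14.917790, 19.100547, 2.410674, 9.735000)
after step 3 (δ=0.06, a=3.2): (14.555375, 19.425479, 2.419274, 9.895000)
after step 4 (δ=-0.14, a=1.9): (14.184176, 19.752571, 2.398768, 9.990000)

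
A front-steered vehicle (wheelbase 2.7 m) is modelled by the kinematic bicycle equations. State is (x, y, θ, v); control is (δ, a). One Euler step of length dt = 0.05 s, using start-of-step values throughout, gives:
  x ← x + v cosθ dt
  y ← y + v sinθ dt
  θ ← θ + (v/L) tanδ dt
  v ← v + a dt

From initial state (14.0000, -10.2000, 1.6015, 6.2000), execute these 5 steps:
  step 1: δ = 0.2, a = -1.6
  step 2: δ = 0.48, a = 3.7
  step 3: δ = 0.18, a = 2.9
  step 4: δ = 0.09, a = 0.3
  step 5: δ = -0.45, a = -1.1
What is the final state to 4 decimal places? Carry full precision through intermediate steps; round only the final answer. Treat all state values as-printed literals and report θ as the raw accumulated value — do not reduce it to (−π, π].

after step 1 (δ=0.2, a=-1.6): (13.990483, -9.890146, 1.624774, 6.120000)
after step 2 (δ=0.48, a=3.7): (13.973974, -9.584592, 1.683777, 6.305000)
after step 3 (δ=0.18, a=2.9): (13.938433, -9.271352, 1.705023, 6.450000)
after step 4 (δ=0.09, a=0.3): (13.895275, -8.951753, 1.715802, 6.465000)
after step 5 (δ=-0.45, a=-1.1): (13.848565, -8.631895, 1.657970, 6.410000)

(13.8486, -8.6319, 1.6580, 6.4100)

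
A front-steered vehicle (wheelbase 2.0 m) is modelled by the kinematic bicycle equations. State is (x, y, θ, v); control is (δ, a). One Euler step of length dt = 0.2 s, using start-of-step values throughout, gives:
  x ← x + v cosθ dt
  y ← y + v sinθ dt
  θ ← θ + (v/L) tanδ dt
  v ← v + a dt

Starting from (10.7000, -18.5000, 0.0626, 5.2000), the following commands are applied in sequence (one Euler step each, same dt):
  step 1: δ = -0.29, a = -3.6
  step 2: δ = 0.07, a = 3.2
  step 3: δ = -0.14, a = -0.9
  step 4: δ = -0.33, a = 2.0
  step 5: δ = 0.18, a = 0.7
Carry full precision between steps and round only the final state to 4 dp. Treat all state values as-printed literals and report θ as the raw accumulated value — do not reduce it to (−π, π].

after step 1 (δ=-0.29, a=-3.6): (11.737963, -18.434939, -0.092575, 4.480000)
after step 2 (δ=0.07, a=3.2): (12.630126, -18.517767, -0.061163, 5.120000)
after step 3 (δ=-0.14, a=-0.9): (13.652211, -18.580359, -0.133315, 4.940000)
after step 4 (δ=-0.33, a=2.0): (14.631445, -18.711685, -0.302523, 5.340000)
after step 5 (δ=0.18, a=0.7): (15.650945, -19.029873, -0.205351, 5.480000)

(15.6509, -19.0299, -0.2054, 5.4800)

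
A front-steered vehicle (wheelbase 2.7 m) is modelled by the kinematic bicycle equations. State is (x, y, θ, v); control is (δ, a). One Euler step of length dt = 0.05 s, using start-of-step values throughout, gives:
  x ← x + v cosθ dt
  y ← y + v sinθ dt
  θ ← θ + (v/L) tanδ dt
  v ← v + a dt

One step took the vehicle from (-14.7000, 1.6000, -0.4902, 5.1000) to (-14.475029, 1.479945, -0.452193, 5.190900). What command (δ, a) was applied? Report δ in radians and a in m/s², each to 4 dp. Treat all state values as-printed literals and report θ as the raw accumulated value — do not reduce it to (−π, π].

a = (v'−v)/dt = (0.090900)/0.05 = 1.8180
Δθ = θ'−θ = 0.038007;  (v·dt/L) = 5.1000·0.05/2.7 = 0.094444
tan δ = Δθ·L/(v·dt) = 0.402427  →  δ = 0.3826

δ = 0.3826, a = 1.8180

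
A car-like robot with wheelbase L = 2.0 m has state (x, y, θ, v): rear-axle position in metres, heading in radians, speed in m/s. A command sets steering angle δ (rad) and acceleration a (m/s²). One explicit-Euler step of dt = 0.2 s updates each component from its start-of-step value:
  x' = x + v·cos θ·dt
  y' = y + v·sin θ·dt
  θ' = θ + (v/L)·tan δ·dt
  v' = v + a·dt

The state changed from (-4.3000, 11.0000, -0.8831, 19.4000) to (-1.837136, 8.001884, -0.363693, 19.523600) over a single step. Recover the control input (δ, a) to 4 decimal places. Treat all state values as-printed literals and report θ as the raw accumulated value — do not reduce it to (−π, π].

δ = 0.2616, a = 0.6180

a = (v'−v)/dt = (0.123600)/0.2 = 0.6180
Δθ = θ'−θ = 0.519407;  (v·dt/L) = 19.4000·0.2/2.0 = 1.940000
tan δ = Δθ·L/(v·dt) = 0.267736  →  δ = 0.2616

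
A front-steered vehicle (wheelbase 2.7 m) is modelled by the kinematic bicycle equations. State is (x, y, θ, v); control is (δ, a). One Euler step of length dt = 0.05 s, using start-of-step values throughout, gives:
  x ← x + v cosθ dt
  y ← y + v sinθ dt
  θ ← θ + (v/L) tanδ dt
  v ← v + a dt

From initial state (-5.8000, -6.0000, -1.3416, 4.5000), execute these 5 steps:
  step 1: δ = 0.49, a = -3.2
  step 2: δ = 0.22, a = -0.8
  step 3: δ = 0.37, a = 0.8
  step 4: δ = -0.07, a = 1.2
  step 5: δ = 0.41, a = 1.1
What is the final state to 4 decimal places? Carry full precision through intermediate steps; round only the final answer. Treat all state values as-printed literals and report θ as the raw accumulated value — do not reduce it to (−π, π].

(-5.4911, -7.0488, -1.2185, 4.4550)

after step 1 (δ=0.49, a=-3.2): (-5.748881, -6.219116, -1.297151, 4.340000)
after step 2 (δ=0.22, a=-0.8): (-5.690238, -6.428042, -1.279179, 4.300000)
after step 3 (δ=0.37, a=0.8): (-5.628425, -6.633965, -1.248293, 4.340000)
after step 4 (δ=-0.07, a=1.2): (-5.559649, -6.839777, -1.253928, 4.400000)
after step 5 (δ=0.41, a=1.1): (-5.491099, -7.048825, -1.218514, 4.455000)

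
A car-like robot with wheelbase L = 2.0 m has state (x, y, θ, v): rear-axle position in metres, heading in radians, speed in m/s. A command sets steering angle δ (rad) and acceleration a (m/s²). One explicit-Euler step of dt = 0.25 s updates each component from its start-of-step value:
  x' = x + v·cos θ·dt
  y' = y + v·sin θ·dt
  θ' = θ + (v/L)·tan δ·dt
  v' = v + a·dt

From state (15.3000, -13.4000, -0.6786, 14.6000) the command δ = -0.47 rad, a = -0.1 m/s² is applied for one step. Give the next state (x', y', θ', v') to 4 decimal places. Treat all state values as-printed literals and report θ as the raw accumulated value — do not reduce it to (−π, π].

x' = 15.3000 + 14.6000·cos(-0.6786)·0.25 = 18.1414
y' = -13.4000 + 14.6000·sin(-0.6786)·0.25 = -15.6911
θ' = -0.6786 + (14.6000/2.0)·tan(-0.47)·0.25 = -1.6056
v' = 14.6000 − 0.1000·0.25 = 14.5750

(18.1414, -15.6911, -1.6056, 14.5750)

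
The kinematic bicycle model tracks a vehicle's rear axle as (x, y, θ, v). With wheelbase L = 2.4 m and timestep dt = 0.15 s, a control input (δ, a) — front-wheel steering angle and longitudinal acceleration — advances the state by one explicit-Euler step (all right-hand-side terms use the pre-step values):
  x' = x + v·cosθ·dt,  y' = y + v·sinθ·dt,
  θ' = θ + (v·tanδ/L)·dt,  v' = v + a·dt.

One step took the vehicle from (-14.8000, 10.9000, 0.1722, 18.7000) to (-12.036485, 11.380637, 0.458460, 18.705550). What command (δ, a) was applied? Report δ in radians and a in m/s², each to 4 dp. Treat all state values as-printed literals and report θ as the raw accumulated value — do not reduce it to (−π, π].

δ = 0.2402, a = 0.0370

a = (v'−v)/dt = (0.005550)/0.15 = 0.0370
Δθ = θ'−θ = 0.286260;  (v·dt/L) = 18.7000·0.15/2.4 = 1.168750
tan δ = Δθ·L/(v·dt) = 0.244928  →  δ = 0.2402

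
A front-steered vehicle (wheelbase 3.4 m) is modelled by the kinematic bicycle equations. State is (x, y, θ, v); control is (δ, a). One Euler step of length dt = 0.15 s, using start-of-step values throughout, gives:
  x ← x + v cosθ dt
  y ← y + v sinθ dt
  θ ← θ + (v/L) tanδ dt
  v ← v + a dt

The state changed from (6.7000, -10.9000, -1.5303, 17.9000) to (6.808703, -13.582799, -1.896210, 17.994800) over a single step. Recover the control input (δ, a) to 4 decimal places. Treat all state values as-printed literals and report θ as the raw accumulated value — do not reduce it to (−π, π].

a = (v'−v)/dt = (0.094800)/0.15 = 0.6320
Δθ = θ'−θ = -0.365910;  (v·dt/L) = 17.9000·0.15/3.4 = 0.789706
tan δ = Δθ·L/(v·dt) = -0.463350  →  δ = -0.4339

δ = -0.4339, a = 0.6320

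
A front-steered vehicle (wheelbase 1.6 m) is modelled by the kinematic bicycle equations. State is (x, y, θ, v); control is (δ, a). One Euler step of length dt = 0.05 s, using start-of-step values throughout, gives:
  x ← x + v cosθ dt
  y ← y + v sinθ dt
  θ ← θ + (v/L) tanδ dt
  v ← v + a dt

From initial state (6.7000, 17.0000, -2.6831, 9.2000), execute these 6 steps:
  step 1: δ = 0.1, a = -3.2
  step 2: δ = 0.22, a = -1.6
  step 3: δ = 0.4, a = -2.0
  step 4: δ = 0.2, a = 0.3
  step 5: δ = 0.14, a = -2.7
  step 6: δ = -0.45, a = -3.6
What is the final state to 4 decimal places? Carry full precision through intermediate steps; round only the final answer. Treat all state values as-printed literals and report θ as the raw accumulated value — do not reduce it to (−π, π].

(4.5111, 15.4790, -2.5094, 8.5600)

after step 1 (δ=0.1, a=-3.2): (6.287508, 16.796405, -2.654254, 9.040000)
after step 2 (δ=0.22, a=-1.6): (5.888129, 16.584745, -2.591081, 8.960000)
after step 3 (δ=0.4, a=-2.0): (5.506318, 16.350385, -2.472699, 8.860000)
after step 4 (δ=0.2, a=0.3): (5.158781, 16.075673, -2.416574, 8.875000)
after step 5 (δ=0.14, a=-2.7): (4.826640, 15.781400, -2.377490, 8.740000)
after step 6 (δ=-0.45, a=-3.6): (4.511124, 15.479045, -2.509424, 8.560000)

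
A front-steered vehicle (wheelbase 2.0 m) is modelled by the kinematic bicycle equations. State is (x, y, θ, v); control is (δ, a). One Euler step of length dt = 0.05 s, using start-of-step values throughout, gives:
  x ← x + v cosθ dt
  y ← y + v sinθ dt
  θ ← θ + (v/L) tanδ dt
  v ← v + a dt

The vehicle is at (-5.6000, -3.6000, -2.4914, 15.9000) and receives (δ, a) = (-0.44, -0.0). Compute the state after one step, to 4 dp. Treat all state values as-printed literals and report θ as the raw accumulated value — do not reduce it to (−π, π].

x' = -5.6000 + 15.9000·cos(-2.4914)·0.05 = -6.2328
y' = -3.6000 + 15.9000·sin(-2.4914)·0.05 = -4.0812
θ' = -2.4914 + (15.9000/2.0)·tan(-0.44)·0.05 = -2.6785
v' = 15.9000 + 0.0000·0.05 = 15.9000

(-6.2328, -4.0812, -2.6785, 15.9000)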